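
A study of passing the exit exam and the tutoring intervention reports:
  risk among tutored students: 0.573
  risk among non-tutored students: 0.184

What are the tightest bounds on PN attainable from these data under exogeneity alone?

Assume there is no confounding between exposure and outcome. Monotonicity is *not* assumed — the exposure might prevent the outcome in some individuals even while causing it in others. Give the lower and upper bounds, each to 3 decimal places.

Let p₁ = 0.573, p₀ = 0.184.
Under exogeneity alone the bounds on PN are max{0,(p₁−p₀)/p₁} ≤ PN ≤ min{1,(1−p₀)/p₁}.
  lower = (p₁ − p₀)/p₁ = 0.389 / 0.573 ≈ 0.6789
  upper = min{1, (1 − p₀)/p₁} = 0.816 / 0.573 ≈ 1.4241 → capped at 1

0.679 ≤ PN ≤ 1.000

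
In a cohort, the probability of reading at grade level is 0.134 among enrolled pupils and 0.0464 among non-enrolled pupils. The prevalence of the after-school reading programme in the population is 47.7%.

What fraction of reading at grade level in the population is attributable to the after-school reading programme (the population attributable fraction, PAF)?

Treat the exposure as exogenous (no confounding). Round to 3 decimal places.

Let p₁ = 0.134, p₀ = 0.0464.
Overall risk P(Y=1) = π·p₁ + (1−π)·p₀ = 0.477×0.134 + 0.523×0.0464 = 0.088185.
Under exogeneity, PAF = [P(Y=1) − p₀] / P(Y=1).
PAF = (0.088185 − 0.0464) / 0.088185 ≈ 0.4738

PAF ≈ 0.474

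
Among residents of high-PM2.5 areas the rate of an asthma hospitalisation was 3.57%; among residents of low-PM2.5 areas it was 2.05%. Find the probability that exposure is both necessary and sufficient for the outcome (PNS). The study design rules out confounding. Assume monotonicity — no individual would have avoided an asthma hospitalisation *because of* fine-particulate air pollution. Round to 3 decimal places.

PNS ≈ 0.015

p₁ = 0.0357, p₀ = 0.0205.
Under exogeneity and monotonicity, PNS = p₁ − p₀.
PNS = 0.0357 − 0.0205 = 0.0152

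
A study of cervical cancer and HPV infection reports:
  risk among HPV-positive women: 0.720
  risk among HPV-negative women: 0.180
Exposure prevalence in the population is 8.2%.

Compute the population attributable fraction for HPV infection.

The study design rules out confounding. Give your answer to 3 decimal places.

PAF ≈ 0.197

Let p₁ = 0.72, p₀ = 0.18.
Overall risk P(Y=1) = π·p₁ + (1−π)·p₀ = 0.082×0.72 + 0.918×0.18 = 0.22428.
Under exogeneity, PAF = [P(Y=1) − p₀] / P(Y=1).
PAF = (0.22428 − 0.18) / 0.22428 ≈ 0.1974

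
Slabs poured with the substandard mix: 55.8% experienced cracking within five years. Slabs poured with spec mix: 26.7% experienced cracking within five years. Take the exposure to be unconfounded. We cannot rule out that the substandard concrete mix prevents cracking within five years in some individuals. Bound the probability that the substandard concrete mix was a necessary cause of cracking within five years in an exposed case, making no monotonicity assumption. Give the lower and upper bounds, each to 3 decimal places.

0.522 ≤ PN ≤ 1.000

p₁ = 0.558, p₀ = 0.267.
Under exogeneity alone the bounds on PN are max{0,(p₁−p₀)/p₁} ≤ PN ≤ min{1,(1−p₀)/p₁}.
  lower = (p₁ − p₀)/p₁ = 0.291 / 0.558 ≈ 0.5215
  upper = min{1, (1 − p₀)/p₁} = 0.733 / 0.558 ≈ 1.3136 → capped at 1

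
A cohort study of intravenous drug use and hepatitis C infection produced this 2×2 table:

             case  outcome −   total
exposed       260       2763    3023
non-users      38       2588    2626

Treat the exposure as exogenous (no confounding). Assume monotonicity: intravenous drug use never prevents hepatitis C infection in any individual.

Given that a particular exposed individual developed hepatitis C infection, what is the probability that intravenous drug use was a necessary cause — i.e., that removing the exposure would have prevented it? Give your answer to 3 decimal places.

PN ≈ 0.832

p₁ = P(outcome | exposed) = 260/3023 = 0.086007
p₀ = P(outcome | unexposed) = 38/2626 = 0.014471
Under exogeneity and monotonicity, PN = (p₁ − p₀)/p₁.
PN = (0.086007 − 0.014471) / 0.086007 ≈ 0.8318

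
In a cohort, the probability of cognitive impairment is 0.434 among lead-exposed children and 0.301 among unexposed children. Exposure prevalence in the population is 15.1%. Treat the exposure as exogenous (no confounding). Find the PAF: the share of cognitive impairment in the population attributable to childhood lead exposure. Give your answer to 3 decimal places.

PAF ≈ 0.063

Let p₁ = 0.434, p₀ = 0.301.
Overall risk P(Y=1) = π·p₁ + (1−π)·p₀ = 0.151×0.434 + 0.849×0.301 = 0.32108.
Under exogeneity, PAF = [P(Y=1) − p₀] / P(Y=1).
PAF = (0.32108 − 0.301) / 0.32108 ≈ 0.0625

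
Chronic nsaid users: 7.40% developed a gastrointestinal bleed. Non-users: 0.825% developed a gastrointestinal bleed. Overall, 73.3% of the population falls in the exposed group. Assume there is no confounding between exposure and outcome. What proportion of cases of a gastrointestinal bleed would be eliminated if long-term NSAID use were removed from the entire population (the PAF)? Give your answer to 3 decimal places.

p₁ = 0.074, p₀ = 0.00825.
Overall risk P(Y=1) = π·p₁ + (1−π)·p₀ = 0.733×0.074 + 0.267×0.00825 = 0.056445.
Under exogeneity, PAF = [P(Y=1) − p₀] / P(Y=1).
PAF = (0.056445 − 0.00825) / 0.056445 ≈ 0.8538

PAF ≈ 0.854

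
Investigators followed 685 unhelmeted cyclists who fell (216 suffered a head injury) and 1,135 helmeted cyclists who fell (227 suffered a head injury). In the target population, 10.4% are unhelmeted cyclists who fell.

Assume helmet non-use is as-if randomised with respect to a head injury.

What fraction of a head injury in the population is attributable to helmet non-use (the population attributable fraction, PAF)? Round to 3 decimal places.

PAF ≈ 0.057

p₁ = P(outcome | exposed) = 216/685 = 0.31533
p₀ = P(outcome | unexposed) = 227/1135 = 0.2
Overall risk P(Y=1) = π·p₁ + (1−π)·p₀ = 0.104×0.31533 + 0.896×0.2 = 0.21199.
Under exogeneity, PAF = [P(Y=1) − p₀] / P(Y=1).
PAF = (0.21199 − 0.2) / 0.21199 ≈ 0.0566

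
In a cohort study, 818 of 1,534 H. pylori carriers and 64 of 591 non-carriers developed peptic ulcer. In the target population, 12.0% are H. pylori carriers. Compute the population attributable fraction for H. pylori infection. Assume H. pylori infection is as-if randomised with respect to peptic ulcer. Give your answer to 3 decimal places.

PAF ≈ 0.320

p₁ = P(outcome | exposed) = 818/1534 = 0.53325
p₀ = P(outcome | unexposed) = 64/591 = 0.10829
Overall risk P(Y=1) = π·p₁ + (1−π)·p₀ = 0.12×0.53325 + 0.88×0.10829 = 0.15929.
Under exogeneity, PAF = [P(Y=1) − p₀] / P(Y=1).
PAF = (0.15929 − 0.10829) / 0.15929 ≈ 0.3201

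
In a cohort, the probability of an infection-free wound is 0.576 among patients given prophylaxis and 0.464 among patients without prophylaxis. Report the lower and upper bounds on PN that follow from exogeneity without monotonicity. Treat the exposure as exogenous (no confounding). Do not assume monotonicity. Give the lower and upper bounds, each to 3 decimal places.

Let p₁ = 0.576, p₀ = 0.464.
Under exogeneity alone the bounds on PN are max{0,(p₁−p₀)/p₁} ≤ PN ≤ min{1,(1−p₀)/p₁}.
  lower = (p₁ − p₀)/p₁ = 0.112 / 0.576 ≈ 0.1944
  upper = min{1, (1 − p₀)/p₁} = 0.536 / 0.576 ≈ 0.9306

0.194 ≤ PN ≤ 0.931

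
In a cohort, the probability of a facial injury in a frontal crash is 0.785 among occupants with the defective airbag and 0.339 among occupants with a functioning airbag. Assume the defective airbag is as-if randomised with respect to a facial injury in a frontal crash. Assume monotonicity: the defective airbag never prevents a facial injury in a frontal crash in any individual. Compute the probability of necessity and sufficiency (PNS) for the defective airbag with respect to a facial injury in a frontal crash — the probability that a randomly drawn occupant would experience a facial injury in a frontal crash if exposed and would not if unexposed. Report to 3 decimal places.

PNS ≈ 0.446

Let p₁ = 0.785, p₀ = 0.339.
Under exogeneity and monotonicity, PNS = p₁ − p₀.
PNS = 0.785 − 0.339 = 0.446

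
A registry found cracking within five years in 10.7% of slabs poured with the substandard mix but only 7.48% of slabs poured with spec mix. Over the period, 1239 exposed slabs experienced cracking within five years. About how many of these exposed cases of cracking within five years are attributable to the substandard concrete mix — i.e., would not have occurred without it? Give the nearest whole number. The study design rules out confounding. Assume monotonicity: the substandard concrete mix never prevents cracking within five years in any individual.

p₁ = 0.107, p₀ = 0.0748.
PN = (p₁ − p₀)/p₁ = (0.107 − 0.0748) / 0.107 ≈ 0.30093.
Attributable cases ≈ PN × (exposed cases) = 0.30093 × 1239 ≈ 372.86.

about 373 cases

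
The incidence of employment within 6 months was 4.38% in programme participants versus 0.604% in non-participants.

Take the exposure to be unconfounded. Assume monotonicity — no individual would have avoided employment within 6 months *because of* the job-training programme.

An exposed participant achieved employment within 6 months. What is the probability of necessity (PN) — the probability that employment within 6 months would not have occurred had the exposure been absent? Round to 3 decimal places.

p₁ = 0.0438, p₀ = 0.00604.
Under exogeneity and monotonicity, PN = (p₁ − p₀) / p₁.
PN = (0.0438 − 0.00604) / 0.0438 = 0.03776 / 0.0438 ≈ 0.8621

PN ≈ 0.862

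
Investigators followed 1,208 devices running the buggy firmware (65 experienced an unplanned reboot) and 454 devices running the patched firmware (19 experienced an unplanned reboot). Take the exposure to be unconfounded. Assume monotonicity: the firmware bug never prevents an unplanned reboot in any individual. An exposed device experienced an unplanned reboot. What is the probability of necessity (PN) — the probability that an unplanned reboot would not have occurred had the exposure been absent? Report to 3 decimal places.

PN ≈ 0.222

p₁ = P(outcome | exposed) = 65/1208 = 0.053808
p₀ = P(outcome | unexposed) = 19/454 = 0.04185
Under exogeneity and monotonicity, PN = (p₁ − p₀) / p₁.
PN = (0.053808 − 0.04185) / 0.053808 = 0.011958 / 0.053808 ≈ 0.2222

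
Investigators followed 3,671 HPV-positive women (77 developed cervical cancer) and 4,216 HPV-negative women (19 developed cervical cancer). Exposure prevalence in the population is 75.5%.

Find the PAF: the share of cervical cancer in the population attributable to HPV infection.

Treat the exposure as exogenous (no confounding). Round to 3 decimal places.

p₁ = P(outcome | exposed) = 77/3671 = 0.020975
p₀ = P(outcome | unexposed) = 19/4216 = 0.0045066
Overall risk P(Y=1) = π·p₁ + (1−π)·p₀ = 0.755×0.020975 + 0.245×0.0045066 = 0.01694.
Under exogeneity, PAF = [P(Y=1) − p₀] / P(Y=1).
PAF = (0.01694 − 0.0045066) / 0.01694 ≈ 0.7340

PAF ≈ 0.734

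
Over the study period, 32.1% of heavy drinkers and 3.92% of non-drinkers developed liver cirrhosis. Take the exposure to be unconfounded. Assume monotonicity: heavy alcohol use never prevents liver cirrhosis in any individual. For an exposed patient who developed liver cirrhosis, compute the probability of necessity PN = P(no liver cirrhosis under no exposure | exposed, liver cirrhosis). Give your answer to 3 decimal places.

p₁ = 0.321, p₀ = 0.0392.
Under exogeneity and monotonicity, PN = (p₁ − p₀) / p₁.
PN = (0.321 − 0.0392) / 0.321 = 0.2818 / 0.321 ≈ 0.8779

PN ≈ 0.878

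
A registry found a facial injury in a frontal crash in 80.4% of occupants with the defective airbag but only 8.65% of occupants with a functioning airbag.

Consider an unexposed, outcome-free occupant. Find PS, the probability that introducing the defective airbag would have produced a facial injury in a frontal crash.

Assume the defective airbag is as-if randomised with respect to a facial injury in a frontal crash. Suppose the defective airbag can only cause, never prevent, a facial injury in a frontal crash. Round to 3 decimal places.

p₁ = 0.804, p₀ = 0.0865.
Under exogeneity and monotonicity, PS = (p₁ − p₀) / (1 − p₀).
PS = (0.804 − 0.0865) / (1 − 0.0865) = 0.7175 / 0.9135 ≈ 0.7854

PS ≈ 0.785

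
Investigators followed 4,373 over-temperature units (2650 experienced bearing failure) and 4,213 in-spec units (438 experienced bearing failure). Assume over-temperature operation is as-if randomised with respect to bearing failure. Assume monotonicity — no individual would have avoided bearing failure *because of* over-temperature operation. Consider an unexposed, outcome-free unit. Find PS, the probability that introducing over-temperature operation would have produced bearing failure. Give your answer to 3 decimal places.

PS ≈ 0.560

p₁ = P(outcome | exposed) = 2650/4373 = 0.60599
p₀ = P(outcome | unexposed) = 438/4213 = 0.10396
Under exogeneity and monotonicity, PS = (p₁ − p₀) / (1 − p₀).
PS = (0.60599 − 0.10396) / (1 − 0.10396) = 0.50203 / 0.89604 ≈ 0.5603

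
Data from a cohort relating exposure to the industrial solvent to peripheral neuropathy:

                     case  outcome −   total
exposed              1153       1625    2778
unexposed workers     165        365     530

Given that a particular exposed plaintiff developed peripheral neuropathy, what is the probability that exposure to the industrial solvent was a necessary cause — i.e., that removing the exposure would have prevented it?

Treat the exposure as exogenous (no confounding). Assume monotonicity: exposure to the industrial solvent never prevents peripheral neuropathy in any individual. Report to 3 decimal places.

PN ≈ 0.250

p₁ = P(outcome | exposed) = 1153/2778 = 0.41505
p₀ = P(outcome | unexposed) = 165/530 = 0.31132
Under exogeneity and monotonicity, PN = (p₁ − p₀)/p₁.
PN = (0.41505 − 0.31132) / 0.41505 ≈ 0.2499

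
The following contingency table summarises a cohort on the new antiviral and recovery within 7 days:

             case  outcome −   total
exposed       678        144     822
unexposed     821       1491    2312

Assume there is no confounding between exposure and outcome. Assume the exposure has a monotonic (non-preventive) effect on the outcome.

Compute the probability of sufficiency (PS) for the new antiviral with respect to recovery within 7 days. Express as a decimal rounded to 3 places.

p₁ = P(outcome | exposed) = 678/822 = 0.82482
p₀ = P(outcome | unexposed) = 821/2312 = 0.3551
Under exogeneity and monotonicity, PS = (p₁ − p₀)/(1 − p₀).
PS = (0.82482 − 0.3551) / 0.6449 ≈ 0.7284

PS ≈ 0.728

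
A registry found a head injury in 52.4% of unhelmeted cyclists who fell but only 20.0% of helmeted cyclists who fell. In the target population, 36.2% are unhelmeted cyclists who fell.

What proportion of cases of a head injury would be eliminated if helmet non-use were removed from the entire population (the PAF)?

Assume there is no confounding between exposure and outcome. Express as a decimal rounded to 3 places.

PAF ≈ 0.370

p₁ = 0.524, p₀ = 0.2.
Overall risk P(Y=1) = π·p₁ + (1−π)·p₀ = 0.362×0.524 + 0.638×0.2 = 0.31729.
Under exogeneity, PAF = [P(Y=1) − p₀] / P(Y=1).
PAF = (0.31729 − 0.2) / 0.31729 ≈ 0.3697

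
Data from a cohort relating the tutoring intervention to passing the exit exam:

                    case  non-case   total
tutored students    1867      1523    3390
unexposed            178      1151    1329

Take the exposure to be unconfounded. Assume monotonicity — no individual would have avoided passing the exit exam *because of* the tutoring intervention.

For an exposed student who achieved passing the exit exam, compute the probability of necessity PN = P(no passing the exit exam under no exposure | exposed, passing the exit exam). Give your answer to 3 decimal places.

PN ≈ 0.757

p₁ = P(outcome | exposed) = 1867/3390 = 0.55074
p₀ = P(outcome | unexposed) = 178/1329 = 0.13394
Under exogeneity and monotonicity, PN = (p₁ − p₀)/p₁.
PN = (0.55074 − 0.13394) / 0.55074 ≈ 0.7568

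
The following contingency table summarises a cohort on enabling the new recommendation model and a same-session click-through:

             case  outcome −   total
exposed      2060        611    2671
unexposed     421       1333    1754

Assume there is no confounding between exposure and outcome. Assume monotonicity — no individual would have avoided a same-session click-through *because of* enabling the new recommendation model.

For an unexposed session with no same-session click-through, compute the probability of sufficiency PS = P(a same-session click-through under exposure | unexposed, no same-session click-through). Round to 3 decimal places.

PS ≈ 0.699

p₁ = P(outcome | exposed) = 2060/2671 = 0.77125
p₀ = P(outcome | unexposed) = 421/1754 = 0.24002
Under exogeneity and monotonicity, PS = (p₁ − p₀)/(1 − p₀).
PS = (0.77125 − 0.24002) / 0.75998 ≈ 0.6990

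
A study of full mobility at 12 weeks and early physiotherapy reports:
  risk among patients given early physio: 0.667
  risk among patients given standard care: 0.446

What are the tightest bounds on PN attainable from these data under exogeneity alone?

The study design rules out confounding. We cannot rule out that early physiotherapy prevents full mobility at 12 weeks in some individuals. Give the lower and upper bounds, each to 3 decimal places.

Let p₁ = 0.667, p₀ = 0.446.
Under exogeneity alone the bounds on PN are max{0,(p₁−p₀)/p₁} ≤ PN ≤ min{1,(1−p₀)/p₁}.
  lower = (p₁ − p₀)/p₁ = 0.221 / 0.667 ≈ 0.3313
  upper = min{1, (1 − p₀)/p₁} = 0.554 / 0.667 ≈ 0.8306

0.331 ≤ PN ≤ 0.831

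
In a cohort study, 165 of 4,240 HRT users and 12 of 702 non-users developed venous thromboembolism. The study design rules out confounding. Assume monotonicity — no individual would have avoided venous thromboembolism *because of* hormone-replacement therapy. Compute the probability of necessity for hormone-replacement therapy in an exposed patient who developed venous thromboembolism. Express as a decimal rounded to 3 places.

PN ≈ 0.561

p₁ = P(outcome | exposed) = 165/4240 = 0.038915
p₀ = P(outcome | unexposed) = 12/702 = 0.017094
Under exogeneity and monotonicity, PN = (p₁ − p₀) / p₁.
PN = (0.038915 − 0.017094) / 0.038915 = 0.021821 / 0.038915 ≈ 0.5607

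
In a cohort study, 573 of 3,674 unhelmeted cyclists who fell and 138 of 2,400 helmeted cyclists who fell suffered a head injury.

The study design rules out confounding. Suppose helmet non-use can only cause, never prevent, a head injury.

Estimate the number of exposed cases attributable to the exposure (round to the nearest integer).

about 362 cases

p₁ = P(outcome | exposed) = 573/3674 = 0.15596
p₀ = P(outcome | unexposed) = 138/2400 = 0.0575
PN = (p₁ − p₀)/p₁ = (0.15596 − 0.0575) / 0.15596 ≈ 0.63132.
Attributable cases ≈ PN × (exposed cases) = 0.63132 × 573 ≈ 361.75.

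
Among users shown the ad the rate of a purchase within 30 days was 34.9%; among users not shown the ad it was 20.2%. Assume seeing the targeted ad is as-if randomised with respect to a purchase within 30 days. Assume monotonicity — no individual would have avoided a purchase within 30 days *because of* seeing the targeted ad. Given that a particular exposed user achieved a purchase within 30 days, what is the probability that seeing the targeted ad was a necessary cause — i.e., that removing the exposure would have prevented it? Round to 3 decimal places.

p₁ = 0.349, p₀ = 0.202.
Under exogeneity and monotonicity, PN = (p₁ − p₀) / p₁.
PN = (0.349 − 0.202) / 0.349 = 0.147 / 0.349 ≈ 0.4212

PN ≈ 0.421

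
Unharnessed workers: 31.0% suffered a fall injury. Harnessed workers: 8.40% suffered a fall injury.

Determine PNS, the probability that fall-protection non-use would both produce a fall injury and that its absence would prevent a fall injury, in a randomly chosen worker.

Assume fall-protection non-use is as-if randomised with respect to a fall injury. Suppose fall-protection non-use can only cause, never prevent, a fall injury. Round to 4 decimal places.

p₁ = 0.31, p₀ = 0.084.
Under exogeneity and monotonicity, PNS = p₁ − p₀.
PNS = 0.31 − 0.084 = 0.226

PNS ≈ 0.2260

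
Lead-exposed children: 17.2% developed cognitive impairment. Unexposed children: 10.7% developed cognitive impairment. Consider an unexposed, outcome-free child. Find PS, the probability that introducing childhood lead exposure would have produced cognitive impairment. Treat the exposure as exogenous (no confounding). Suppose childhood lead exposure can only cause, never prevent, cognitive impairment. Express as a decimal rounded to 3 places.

PS ≈ 0.073

p₁ = 0.172, p₀ = 0.107.
Under exogeneity and monotonicity, PS = (p₁ − p₀) / (1 − p₀).
PS = (0.172 − 0.107) / (1 − 0.107) = 0.065 / 0.893 ≈ 0.0728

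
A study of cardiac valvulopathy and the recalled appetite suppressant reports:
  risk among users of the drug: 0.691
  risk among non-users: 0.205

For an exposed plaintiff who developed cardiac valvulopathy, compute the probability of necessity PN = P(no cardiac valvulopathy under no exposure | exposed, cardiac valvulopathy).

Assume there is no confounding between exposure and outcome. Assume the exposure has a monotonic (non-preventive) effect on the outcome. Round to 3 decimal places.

Let p₁ = 0.691, p₀ = 0.205.
Under exogeneity and monotonicity, PN = (p₁ − p₀) / p₁.
PN = (0.691 − 0.205) / 0.691 = 0.486 / 0.691 ≈ 0.7033

PN ≈ 0.703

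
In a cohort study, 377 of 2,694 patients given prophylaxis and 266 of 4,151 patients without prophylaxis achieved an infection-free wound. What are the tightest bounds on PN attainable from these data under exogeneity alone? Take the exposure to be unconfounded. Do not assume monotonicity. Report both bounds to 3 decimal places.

p₁ = P(outcome | exposed) = 377/2694 = 0.13994
p₀ = P(outcome | unexposed) = 266/4151 = 0.064081
Under exogeneity alone the bounds on PN are max{0,(p₁−p₀)/p₁} ≤ PN ≤ min{1,(1−p₀)/p₁}.
  lower = (p₁ − p₀)/p₁ = 0.07586 / 0.13994 ≈ 0.5421
  upper = min{1, (1 − p₀)/p₁} = 0.93592 / 0.13994 ≈ 6.6880 → capped at 1

0.542 ≤ PN ≤ 1.000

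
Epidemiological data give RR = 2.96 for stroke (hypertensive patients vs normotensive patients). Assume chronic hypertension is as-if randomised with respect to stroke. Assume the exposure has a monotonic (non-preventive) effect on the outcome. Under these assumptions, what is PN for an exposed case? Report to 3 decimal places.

Under exogeneity and monotonicity, PN = (RR − 1) / RR = 1 − 1/RR.
PN = (2.96 − 1) / 2.96 = 1.96 / 2.96 ≈ 0.6622

PN ≈ 0.662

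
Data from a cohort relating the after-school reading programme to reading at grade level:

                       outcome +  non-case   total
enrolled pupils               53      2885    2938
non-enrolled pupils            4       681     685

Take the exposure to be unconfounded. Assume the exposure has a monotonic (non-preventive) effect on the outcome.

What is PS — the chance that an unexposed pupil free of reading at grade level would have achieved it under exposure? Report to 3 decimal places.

p₁ = P(outcome | exposed) = 53/2938 = 0.018039
p₀ = P(outcome | unexposed) = 4/685 = 0.0058394
Under exogeneity and monotonicity, PS = (p₁ − p₀) / (1 − p₀).
PS = (0.018039 − 0.0058394) / (1 − 0.0058394) = 0.0122 / 0.99416 ≈ 0.0123

PS ≈ 0.012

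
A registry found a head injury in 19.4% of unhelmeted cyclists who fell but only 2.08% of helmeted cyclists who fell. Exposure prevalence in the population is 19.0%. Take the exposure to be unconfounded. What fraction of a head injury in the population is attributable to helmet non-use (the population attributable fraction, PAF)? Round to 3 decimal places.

PAF ≈ 0.613

p₁ = 0.194, p₀ = 0.0208.
Overall risk P(Y=1) = π·p₁ + (1−π)·p₀ = 0.19×0.194 + 0.81×0.0208 = 0.053708.
Under exogeneity, PAF = [P(Y=1) − p₀] / P(Y=1).
PAF = (0.053708 − 0.0208) / 0.053708 ≈ 0.6127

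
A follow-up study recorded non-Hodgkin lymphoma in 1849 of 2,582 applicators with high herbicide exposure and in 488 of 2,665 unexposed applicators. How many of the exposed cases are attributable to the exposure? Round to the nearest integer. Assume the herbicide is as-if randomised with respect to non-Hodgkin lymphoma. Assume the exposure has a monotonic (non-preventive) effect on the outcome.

p₁ = P(outcome | exposed) = 1849/2582 = 0.71611
p₀ = P(outcome | unexposed) = 488/2665 = 0.18311
PN = (p₁ − p₀)/p₁ = (0.71611 − 0.18311) / 0.71611 ≈ 0.74429.
Attributable cases ≈ PN × (exposed cases) = 0.74429 × 1849 ≈ 1376.20.

about 1376 cases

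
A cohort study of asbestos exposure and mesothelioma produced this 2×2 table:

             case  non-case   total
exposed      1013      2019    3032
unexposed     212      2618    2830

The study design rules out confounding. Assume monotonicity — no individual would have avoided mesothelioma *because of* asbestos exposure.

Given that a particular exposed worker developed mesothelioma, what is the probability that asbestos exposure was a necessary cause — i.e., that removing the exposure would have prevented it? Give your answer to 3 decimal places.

p₁ = P(outcome | exposed) = 1013/3032 = 0.3341
p₀ = P(outcome | unexposed) = 212/2830 = 0.074912
Under exogeneity and monotonicity, PN = (p₁ − p₀) / p₁.
PN = (0.3341 − 0.074912) / 0.3341 = 0.25919 / 0.3341 ≈ 0.7758

PN ≈ 0.776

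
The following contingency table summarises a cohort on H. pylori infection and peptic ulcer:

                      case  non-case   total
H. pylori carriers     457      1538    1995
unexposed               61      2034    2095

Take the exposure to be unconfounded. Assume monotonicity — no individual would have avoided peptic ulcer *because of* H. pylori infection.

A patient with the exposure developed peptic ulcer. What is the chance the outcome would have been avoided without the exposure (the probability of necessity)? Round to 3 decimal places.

PN ≈ 0.873

p₁ = P(outcome | exposed) = 457/1995 = 0.22907
p₀ = P(outcome | unexposed) = 61/2095 = 0.029117
Under exogeneity and monotonicity, PN = (p₁ − p₀)/p₁.
PN = (0.22907 − 0.029117) / 0.22907 ≈ 0.8729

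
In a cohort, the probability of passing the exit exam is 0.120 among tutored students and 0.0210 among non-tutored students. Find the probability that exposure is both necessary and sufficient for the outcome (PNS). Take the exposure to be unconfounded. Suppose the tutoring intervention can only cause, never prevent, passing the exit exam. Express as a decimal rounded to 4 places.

Let p₁ = 0.12, p₀ = 0.021.
Under exogeneity and monotonicity, PNS = p₁ − p₀.
PNS = 0.12 − 0.021 = 0.099

PNS ≈ 0.0990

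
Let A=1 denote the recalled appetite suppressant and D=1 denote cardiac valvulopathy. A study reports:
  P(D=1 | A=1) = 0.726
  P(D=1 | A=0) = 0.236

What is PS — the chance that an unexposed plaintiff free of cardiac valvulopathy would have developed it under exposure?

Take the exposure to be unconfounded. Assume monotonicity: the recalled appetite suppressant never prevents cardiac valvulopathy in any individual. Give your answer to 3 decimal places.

Let p₁ = 0.726, p₀ = 0.236.
Under exogeneity and monotonicity, PS = (p₁ − p₀) / (1 − p₀).
PS = (0.726 − 0.236) / (1 − 0.236) = 0.49 / 0.764 ≈ 0.6414

PS ≈ 0.641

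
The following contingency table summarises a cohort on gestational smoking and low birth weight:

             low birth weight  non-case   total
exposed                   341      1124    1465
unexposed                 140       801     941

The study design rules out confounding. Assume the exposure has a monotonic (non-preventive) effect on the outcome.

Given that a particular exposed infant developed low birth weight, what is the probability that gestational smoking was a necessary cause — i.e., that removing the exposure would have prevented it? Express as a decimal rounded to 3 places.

p₁ = P(outcome | exposed) = 341/1465 = 0.23276
p₀ = P(outcome | unexposed) = 140/941 = 0.14878
Under exogeneity and monotonicity, PN = (p₁ − p₀)/p₁.
PN = (0.23276 − 0.14878) / 0.23276 ≈ 0.3608

PN ≈ 0.361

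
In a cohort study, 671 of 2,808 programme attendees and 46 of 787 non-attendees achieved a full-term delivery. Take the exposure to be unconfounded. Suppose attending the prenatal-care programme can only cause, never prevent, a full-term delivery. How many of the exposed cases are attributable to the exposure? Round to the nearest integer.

about 507 cases

p₁ = P(outcome | exposed) = 671/2808 = 0.23896
p₀ = P(outcome | unexposed) = 46/787 = 0.05845
PN = (p₁ − p₀)/p₁ = (0.23896 − 0.05845) / 0.23896 ≈ 0.75540.
Attributable cases ≈ PN × (exposed cases) = 0.75540 × 671 ≈ 506.87.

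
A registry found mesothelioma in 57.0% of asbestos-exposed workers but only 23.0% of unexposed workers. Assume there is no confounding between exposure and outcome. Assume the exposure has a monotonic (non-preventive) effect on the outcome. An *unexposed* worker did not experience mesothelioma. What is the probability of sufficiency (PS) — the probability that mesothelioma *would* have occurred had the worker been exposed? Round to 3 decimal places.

PS ≈ 0.442

p₁ = 0.57, p₀ = 0.23.
Under exogeneity and monotonicity, PS = (p₁ − p₀) / (1 − p₀).
PS = (0.57 − 0.23) / (1 − 0.23) = 0.34 / 0.77 ≈ 0.4416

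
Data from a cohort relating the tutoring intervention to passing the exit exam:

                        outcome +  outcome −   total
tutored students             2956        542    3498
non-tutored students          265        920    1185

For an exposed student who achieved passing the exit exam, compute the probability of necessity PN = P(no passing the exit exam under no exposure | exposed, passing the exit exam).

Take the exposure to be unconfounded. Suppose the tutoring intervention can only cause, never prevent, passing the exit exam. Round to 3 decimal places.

p₁ = P(outcome | exposed) = 2956/3498 = 0.84505
p₀ = P(outcome | unexposed) = 265/1185 = 0.22363
Under exogeneity and monotonicity, PN = (p₁ − p₀)/p₁.
PN = (0.84505 − 0.22363) / 0.84505 ≈ 0.7354

PN ≈ 0.735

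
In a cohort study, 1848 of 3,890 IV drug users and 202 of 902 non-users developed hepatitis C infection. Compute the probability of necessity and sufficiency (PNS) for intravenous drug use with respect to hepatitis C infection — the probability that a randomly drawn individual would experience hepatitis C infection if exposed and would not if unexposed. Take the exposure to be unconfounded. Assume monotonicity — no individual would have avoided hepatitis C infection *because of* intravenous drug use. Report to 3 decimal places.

p₁ = P(outcome | exposed) = 1848/3890 = 0.47506
p₀ = P(outcome | unexposed) = 202/902 = 0.22395
Under exogeneity and monotonicity, PNS = p₁ − p₀.
PNS = 0.47506 − 0.22395 = 0.25112

PNS ≈ 0.251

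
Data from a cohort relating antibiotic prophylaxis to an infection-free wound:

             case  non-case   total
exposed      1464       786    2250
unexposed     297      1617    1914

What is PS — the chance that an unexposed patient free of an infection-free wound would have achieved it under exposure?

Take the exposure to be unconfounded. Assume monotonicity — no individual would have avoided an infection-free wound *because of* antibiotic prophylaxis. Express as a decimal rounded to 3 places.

PS ≈ 0.587

p₁ = P(outcome | exposed) = 1464/2250 = 0.65067
p₀ = P(outcome | unexposed) = 297/1914 = 0.15517
Under exogeneity and monotonicity, PS = (p₁ − p₀)/(1 − p₀).
PS = (0.65067 − 0.15517) / 0.84483 ≈ 0.5865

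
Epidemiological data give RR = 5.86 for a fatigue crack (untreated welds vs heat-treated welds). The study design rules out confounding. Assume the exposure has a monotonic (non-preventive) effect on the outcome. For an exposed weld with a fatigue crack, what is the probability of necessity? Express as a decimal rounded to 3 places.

PN ≈ 0.829

Under exogeneity and monotonicity, PN = (RR − 1) / RR = 1 − 1/RR.
PN = (5.86 − 1) / 5.86 = 4.86 / 5.86 ≈ 0.8294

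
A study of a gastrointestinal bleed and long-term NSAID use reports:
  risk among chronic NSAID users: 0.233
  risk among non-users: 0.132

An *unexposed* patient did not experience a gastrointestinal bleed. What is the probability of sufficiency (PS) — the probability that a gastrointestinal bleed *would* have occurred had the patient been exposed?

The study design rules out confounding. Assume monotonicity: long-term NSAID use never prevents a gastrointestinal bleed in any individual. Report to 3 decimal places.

Let p₁ = 0.233, p₀ = 0.132.
Under exogeneity and monotonicity, PS = (p₁ − p₀) / (1 − p₀).
PS = (0.233 − 0.132) / (1 − 0.132) = 0.101 / 0.868 ≈ 0.1164

PS ≈ 0.116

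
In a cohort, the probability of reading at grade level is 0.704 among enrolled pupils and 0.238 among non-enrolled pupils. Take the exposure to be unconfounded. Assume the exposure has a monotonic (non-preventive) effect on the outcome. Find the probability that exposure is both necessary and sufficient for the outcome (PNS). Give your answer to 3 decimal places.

PNS ≈ 0.466

Let p₁ = 0.704, p₀ = 0.238.
Under exogeneity and monotonicity, PNS = p₁ − p₀.
PNS = 0.704 − 0.238 = 0.466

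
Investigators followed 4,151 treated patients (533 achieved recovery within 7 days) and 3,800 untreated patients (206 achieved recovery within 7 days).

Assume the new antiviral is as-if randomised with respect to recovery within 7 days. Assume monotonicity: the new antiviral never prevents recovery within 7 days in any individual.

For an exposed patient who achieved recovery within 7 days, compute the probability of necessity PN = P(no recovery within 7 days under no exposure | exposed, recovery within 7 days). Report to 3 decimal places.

p₁ = P(outcome | exposed) = 533/4151 = 0.1284
p₀ = P(outcome | unexposed) = 206/3800 = 0.054211
Under exogeneity and monotonicity, PN = (p₁ − p₀) / p₁.
PN = (0.1284 − 0.054211) / 0.1284 = 0.074192 / 0.1284 ≈ 0.5778

PN ≈ 0.578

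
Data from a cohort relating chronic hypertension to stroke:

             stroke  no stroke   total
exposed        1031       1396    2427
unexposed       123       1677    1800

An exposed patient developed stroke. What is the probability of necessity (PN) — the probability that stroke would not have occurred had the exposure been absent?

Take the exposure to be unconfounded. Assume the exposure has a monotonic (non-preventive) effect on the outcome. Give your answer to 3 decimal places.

PN ≈ 0.839

p₁ = P(outcome | exposed) = 1031/2427 = 0.4248
p₀ = P(outcome | unexposed) = 123/1800 = 0.068333
Under exogeneity and monotonicity, PN = (p₁ − p₀) / p₁.
PN = (0.4248 − 0.068333) / 0.4248 = 0.35647 / 0.4248 ≈ 0.8391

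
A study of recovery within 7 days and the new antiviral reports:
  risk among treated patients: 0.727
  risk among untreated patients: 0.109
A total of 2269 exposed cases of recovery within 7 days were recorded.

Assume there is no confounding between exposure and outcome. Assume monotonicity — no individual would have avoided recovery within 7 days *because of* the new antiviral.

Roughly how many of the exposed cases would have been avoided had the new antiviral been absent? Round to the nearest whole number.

Let p₁ = 0.727, p₀ = 0.109.
PN = (p₁ − p₀)/p₁ = (0.727 − 0.109) / 0.727 ≈ 0.85007.
Attributable cases ≈ PN × (exposed cases) = 0.85007 × 2269 ≈ 1928.81.

about 1929 cases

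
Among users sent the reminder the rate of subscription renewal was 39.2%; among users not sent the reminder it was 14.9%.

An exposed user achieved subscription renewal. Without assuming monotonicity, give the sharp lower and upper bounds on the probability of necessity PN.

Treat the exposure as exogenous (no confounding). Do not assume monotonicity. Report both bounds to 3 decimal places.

p₁ = 0.392, p₀ = 0.149.
Under exogeneity alone the bounds on PN are max{0,(p₁−p₀)/p₁} ≤ PN ≤ min{1,(1−p₀)/p₁}.
  lower = (p₁ − p₀)/p₁ = 0.243 / 0.392 ≈ 0.6199
  upper = min{1, (1 − p₀)/p₁} = 0.851 / 0.392 ≈ 2.1709 → capped at 1

0.620 ≤ PN ≤ 1.000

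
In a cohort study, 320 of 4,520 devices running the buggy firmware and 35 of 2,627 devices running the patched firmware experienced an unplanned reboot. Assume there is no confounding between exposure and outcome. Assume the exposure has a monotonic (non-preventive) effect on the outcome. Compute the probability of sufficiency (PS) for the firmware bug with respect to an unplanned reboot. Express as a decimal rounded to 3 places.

p₁ = P(outcome | exposed) = 320/4520 = 0.070796
p₀ = P(outcome | unexposed) = 35/2627 = 0.013323
Under exogeneity and monotonicity, PS = (p₁ − p₀) / (1 − p₀).
PS = (0.070796 − 0.013323) / (1 − 0.013323) = 0.057473 / 0.98668 ≈ 0.0582

PS ≈ 0.058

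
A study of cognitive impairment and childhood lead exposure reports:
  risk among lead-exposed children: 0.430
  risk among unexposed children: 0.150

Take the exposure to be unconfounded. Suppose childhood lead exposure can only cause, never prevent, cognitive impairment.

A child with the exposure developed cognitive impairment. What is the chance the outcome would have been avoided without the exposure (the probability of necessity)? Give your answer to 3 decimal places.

PN ≈ 0.651

Let p₁ = 0.43, p₀ = 0.15.
Under exogeneity and monotonicity, PN = (p₁ − p₀) / p₁.
PN = (0.43 − 0.15) / 0.43 = 0.28 / 0.43 ≈ 0.6512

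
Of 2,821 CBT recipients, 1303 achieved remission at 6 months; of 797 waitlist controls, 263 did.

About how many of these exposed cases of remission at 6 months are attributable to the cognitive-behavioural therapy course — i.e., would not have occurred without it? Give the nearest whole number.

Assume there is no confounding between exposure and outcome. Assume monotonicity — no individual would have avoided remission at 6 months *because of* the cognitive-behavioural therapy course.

p₁ = P(outcome | exposed) = 1303/2821 = 0.46189
p₀ = P(outcome | unexposed) = 263/797 = 0.32999
PN = (p₁ − p₀)/p₁ = (0.46189 − 0.32999) / 0.46189 ≈ 0.28558.
Attributable cases ≈ PN × (exposed cases) = 0.28558 × 1303 ≈ 372.11.

about 372 cases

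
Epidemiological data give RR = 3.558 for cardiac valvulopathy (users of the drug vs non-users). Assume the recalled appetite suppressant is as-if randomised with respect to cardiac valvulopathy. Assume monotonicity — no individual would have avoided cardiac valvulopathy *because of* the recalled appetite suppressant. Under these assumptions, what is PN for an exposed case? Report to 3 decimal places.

Under exogeneity and monotonicity, PN = (RR − 1) / RR = 1 − 1/RR.
PN = (3.558 − 1) / 3.558 = 2.558 / 3.558 ≈ 0.7189

PN ≈ 0.719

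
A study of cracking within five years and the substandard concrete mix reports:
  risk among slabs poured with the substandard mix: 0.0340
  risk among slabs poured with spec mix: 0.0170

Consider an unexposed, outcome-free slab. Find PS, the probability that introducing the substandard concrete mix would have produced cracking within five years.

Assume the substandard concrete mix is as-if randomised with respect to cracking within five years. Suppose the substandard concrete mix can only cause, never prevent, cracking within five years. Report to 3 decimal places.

PS ≈ 0.017

Let p₁ = 0.034, p₀ = 0.017.
Under exogeneity and monotonicity, PS = (p₁ − p₀) / (1 − p₀).
PS = (0.034 − 0.017) / (1 − 0.017) = 0.017 / 0.983 ≈ 0.0173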